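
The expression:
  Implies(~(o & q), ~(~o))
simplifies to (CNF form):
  o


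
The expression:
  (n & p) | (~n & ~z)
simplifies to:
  (n & p) | (~n & ~z)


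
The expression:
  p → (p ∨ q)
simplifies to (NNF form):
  True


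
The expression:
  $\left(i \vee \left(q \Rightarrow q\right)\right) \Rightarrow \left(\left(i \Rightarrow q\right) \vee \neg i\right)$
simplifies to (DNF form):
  $q \vee \neg i$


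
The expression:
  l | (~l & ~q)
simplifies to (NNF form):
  l | ~q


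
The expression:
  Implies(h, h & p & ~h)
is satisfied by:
  {h: False}


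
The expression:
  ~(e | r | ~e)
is never true.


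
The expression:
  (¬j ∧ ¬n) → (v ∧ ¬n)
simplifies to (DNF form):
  j ∨ n ∨ v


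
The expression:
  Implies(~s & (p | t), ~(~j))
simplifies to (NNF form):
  j | s | (~p & ~t)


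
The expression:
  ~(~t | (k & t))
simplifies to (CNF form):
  t & ~k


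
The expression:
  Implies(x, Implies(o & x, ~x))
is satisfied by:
  {o: False, x: False}
  {x: True, o: False}
  {o: True, x: False}


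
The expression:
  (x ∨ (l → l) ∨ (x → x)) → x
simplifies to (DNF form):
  x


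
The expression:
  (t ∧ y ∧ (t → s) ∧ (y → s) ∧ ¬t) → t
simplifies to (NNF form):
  True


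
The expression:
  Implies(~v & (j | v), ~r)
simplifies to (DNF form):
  v | ~j | ~r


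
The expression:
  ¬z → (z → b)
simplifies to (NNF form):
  True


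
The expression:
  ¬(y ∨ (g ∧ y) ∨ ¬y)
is never true.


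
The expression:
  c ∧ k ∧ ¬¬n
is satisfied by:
  {c: True, n: True, k: True}


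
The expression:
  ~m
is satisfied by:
  {m: False}


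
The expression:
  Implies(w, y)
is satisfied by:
  {y: True, w: False}
  {w: False, y: False}
  {w: True, y: True}


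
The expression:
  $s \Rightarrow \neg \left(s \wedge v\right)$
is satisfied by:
  {s: False, v: False}
  {v: True, s: False}
  {s: True, v: False}


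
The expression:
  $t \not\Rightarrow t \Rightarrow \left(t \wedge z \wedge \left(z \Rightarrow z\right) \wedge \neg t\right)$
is always true.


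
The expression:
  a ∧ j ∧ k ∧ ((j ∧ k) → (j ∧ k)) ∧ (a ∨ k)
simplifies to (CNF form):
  a ∧ j ∧ k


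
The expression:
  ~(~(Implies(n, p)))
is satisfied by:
  {p: True, n: False}
  {n: False, p: False}
  {n: True, p: True}


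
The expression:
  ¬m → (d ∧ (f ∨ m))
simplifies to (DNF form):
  m ∨ (d ∧ f)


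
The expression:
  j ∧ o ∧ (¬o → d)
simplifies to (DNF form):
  j ∧ o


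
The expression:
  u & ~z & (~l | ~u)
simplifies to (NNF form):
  u & ~l & ~z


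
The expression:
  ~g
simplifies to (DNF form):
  ~g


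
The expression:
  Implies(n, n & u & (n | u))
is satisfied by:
  {u: True, n: False}
  {n: False, u: False}
  {n: True, u: True}


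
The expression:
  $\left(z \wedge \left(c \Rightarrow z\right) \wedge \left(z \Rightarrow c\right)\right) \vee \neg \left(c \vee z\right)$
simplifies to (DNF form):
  $\left(c \wedge z\right) \vee \left(\neg c \wedge \neg z\right)$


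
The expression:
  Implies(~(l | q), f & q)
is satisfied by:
  {q: True, l: True}
  {q: True, l: False}
  {l: True, q: False}


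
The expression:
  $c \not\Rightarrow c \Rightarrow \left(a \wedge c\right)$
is always true.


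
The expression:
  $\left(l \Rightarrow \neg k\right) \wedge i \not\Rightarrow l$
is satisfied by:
  {i: True, l: False}


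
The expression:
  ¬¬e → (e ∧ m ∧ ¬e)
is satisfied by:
  {e: False}


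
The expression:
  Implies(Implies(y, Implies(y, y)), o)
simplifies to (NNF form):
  o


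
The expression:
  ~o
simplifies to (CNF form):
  ~o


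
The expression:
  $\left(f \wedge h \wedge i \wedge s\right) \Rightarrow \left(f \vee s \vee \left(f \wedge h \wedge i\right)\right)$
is always true.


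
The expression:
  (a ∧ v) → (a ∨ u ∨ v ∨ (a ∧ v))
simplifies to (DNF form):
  True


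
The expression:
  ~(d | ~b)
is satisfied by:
  {b: True, d: False}


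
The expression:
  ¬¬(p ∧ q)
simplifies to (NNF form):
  p ∧ q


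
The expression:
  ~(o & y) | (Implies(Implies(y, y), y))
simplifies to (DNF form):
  True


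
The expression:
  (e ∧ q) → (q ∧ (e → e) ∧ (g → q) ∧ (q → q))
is always true.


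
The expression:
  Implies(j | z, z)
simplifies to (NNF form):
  z | ~j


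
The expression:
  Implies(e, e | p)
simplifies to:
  True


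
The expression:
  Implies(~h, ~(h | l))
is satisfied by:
  {h: True, l: False}
  {l: False, h: False}
  {l: True, h: True}


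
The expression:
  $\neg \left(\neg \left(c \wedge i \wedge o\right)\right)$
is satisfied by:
  {c: True, i: True, o: True}


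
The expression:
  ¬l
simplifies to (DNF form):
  ¬l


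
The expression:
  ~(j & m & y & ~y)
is always true.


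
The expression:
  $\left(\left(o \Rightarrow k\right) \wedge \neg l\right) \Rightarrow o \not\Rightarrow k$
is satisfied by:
  {o: True, l: True, k: False}
  {l: True, k: False, o: False}
  {o: True, l: True, k: True}
  {l: True, k: True, o: False}
  {o: True, k: False, l: False}


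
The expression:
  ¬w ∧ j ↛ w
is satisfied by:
  {j: True, w: False}


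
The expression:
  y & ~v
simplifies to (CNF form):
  y & ~v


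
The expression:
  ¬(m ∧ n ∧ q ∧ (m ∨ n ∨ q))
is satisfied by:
  {m: False, q: False, n: False}
  {n: True, m: False, q: False}
  {q: True, m: False, n: False}
  {n: True, q: True, m: False}
  {m: True, n: False, q: False}
  {n: True, m: True, q: False}
  {q: True, m: True, n: False}


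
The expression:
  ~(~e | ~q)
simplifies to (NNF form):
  e & q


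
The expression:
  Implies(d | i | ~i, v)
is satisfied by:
  {v: True}


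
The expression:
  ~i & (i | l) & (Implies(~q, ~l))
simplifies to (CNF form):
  l & q & ~i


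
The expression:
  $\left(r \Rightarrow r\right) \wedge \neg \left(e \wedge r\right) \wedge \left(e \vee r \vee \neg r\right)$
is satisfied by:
  {e: False, r: False}
  {r: True, e: False}
  {e: True, r: False}


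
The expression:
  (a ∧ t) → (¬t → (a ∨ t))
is always true.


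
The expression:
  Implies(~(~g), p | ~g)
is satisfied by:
  {p: True, g: False}
  {g: False, p: False}
  {g: True, p: True}


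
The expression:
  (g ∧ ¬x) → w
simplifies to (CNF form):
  w ∨ x ∨ ¬g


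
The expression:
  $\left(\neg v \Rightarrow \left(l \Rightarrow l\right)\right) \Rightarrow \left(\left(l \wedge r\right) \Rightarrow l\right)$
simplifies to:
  $\text{True}$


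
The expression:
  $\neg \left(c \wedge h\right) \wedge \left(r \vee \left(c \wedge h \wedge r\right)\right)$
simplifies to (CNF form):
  $r \wedge \left(\neg c \vee \neg h\right)$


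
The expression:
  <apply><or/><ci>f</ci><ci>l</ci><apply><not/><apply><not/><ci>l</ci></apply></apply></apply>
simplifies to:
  <apply><or/><ci>f</ci><ci>l</ci></apply>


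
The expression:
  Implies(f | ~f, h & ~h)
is never true.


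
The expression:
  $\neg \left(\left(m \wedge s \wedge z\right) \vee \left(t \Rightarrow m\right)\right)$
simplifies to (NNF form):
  $t \wedge \neg m$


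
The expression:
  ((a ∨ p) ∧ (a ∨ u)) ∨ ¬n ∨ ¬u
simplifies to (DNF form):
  a ∨ p ∨ ¬n ∨ ¬u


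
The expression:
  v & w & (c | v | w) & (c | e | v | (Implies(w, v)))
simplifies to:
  v & w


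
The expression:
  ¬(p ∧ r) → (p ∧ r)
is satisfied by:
  {r: True, p: True}


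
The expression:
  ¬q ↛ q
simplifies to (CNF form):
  ¬q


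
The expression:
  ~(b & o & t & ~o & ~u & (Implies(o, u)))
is always true.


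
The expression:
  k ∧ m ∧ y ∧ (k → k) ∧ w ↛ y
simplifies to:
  False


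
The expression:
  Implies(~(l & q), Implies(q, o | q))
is always true.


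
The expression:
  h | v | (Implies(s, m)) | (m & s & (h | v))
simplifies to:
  h | m | v | ~s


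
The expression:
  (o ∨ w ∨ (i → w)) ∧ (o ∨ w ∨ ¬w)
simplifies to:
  o ∨ w ∨ ¬i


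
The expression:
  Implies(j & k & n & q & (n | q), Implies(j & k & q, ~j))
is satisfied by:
  {k: False, q: False, n: False, j: False}
  {j: True, k: False, q: False, n: False}
  {n: True, k: False, q: False, j: False}
  {j: True, n: True, k: False, q: False}
  {q: True, j: False, k: False, n: False}
  {j: True, q: True, k: False, n: False}
  {n: True, q: True, j: False, k: False}
  {j: True, n: True, q: True, k: False}
  {k: True, n: False, q: False, j: False}
  {j: True, k: True, n: False, q: False}
  {n: True, k: True, j: False, q: False}
  {j: True, n: True, k: True, q: False}
  {q: True, k: True, n: False, j: False}
  {j: True, q: True, k: True, n: False}
  {n: True, q: True, k: True, j: False}


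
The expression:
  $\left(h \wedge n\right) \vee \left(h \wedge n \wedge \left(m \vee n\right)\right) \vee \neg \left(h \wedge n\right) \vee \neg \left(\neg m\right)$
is always true.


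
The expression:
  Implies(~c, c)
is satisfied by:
  {c: True}


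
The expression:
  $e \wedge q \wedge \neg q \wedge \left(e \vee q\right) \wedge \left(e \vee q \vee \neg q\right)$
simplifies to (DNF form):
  $\text{False}$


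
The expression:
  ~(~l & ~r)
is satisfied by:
  {r: True, l: True}
  {r: True, l: False}
  {l: True, r: False}


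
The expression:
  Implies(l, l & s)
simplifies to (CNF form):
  s | ~l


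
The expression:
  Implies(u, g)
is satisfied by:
  {g: True, u: False}
  {u: False, g: False}
  {u: True, g: True}


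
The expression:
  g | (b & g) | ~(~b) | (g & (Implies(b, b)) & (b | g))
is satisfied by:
  {b: True, g: True}
  {b: True, g: False}
  {g: True, b: False}


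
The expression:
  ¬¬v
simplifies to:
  v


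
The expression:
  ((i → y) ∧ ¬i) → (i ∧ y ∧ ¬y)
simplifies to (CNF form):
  i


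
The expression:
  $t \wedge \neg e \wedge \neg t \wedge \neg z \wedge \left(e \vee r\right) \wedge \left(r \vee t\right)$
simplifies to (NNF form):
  $\text{False}$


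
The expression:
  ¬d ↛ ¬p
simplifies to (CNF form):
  p ∧ ¬d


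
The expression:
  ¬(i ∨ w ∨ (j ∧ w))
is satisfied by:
  {i: False, w: False}


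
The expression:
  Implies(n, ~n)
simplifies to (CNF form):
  ~n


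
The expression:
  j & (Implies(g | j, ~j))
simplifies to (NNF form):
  False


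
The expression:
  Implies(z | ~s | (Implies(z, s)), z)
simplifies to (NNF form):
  z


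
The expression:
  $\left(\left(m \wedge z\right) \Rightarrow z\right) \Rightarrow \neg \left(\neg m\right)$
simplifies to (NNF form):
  $m$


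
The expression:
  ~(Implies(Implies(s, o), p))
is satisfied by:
  {o: True, s: False, p: False}
  {s: False, p: False, o: False}
  {o: True, s: True, p: False}


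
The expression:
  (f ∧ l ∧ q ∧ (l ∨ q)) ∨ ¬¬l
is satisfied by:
  {l: True}


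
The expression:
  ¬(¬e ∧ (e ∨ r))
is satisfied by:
  {e: True, r: False}
  {r: False, e: False}
  {r: True, e: True}


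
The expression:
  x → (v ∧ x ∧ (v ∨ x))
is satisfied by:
  {v: True, x: False}
  {x: False, v: False}
  {x: True, v: True}


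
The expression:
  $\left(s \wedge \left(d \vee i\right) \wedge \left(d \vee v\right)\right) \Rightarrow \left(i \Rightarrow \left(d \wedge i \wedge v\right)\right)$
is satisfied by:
  {d: False, s: False, i: False, v: False}
  {v: True, d: False, s: False, i: False}
  {d: True, v: False, s: False, i: False}
  {v: True, d: True, s: False, i: False}
  {i: True, v: False, d: False, s: False}
  {i: True, v: True, d: False, s: False}
  {i: True, d: True, v: False, s: False}
  {i: True, v: True, d: True, s: False}
  {s: True, i: False, d: False, v: False}
  {s: True, v: True, i: False, d: False}
  {s: True, d: True, i: False, v: False}
  {v: True, s: True, d: True, i: False}
  {s: True, i: True, v: False, d: False}
  {v: True, s: True, i: True, d: True}


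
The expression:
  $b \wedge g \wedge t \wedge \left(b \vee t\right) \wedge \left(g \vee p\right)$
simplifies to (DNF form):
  $b \wedge g \wedge t$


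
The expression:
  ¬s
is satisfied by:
  {s: False}


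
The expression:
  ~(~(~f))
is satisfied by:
  {f: False}


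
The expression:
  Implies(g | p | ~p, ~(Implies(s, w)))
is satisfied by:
  {s: True, w: False}


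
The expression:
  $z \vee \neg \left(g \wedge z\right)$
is always true.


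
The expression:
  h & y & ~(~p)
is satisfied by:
  {h: True, p: True, y: True}


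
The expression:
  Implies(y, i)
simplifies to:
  i | ~y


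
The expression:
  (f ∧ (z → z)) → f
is always true.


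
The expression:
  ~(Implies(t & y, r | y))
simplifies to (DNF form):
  False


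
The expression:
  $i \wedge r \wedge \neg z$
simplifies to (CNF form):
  $i \wedge r \wedge \neg z$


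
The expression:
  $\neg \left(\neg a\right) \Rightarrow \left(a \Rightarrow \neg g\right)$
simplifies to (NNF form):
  $\neg a \vee \neg g$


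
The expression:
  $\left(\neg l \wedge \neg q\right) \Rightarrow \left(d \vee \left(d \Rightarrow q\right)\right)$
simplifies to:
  $\text{True}$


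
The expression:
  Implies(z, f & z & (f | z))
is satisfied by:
  {f: True, z: False}
  {z: False, f: False}
  {z: True, f: True}


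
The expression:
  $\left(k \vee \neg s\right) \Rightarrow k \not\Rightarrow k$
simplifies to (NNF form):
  $s \wedge \neg k$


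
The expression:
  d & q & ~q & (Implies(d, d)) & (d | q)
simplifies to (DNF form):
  False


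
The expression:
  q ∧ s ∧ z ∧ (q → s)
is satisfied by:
  {z: True, s: True, q: True}


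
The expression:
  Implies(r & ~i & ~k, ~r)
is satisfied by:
  {i: True, k: True, r: False}
  {i: True, k: False, r: False}
  {k: True, i: False, r: False}
  {i: False, k: False, r: False}
  {i: True, r: True, k: True}
  {i: True, r: True, k: False}
  {r: True, k: True, i: False}


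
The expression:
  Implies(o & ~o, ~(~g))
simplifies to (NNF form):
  True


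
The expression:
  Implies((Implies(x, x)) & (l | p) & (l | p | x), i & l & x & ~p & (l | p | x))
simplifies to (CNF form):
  ~p & (i | ~l) & (x | ~l)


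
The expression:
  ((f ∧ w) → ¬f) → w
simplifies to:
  w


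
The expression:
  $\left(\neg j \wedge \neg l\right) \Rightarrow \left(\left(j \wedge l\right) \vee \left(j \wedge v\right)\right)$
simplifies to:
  $j \vee l$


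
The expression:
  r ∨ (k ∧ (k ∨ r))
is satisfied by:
  {r: True, k: True}
  {r: True, k: False}
  {k: True, r: False}


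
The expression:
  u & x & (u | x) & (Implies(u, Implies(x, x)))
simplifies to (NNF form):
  u & x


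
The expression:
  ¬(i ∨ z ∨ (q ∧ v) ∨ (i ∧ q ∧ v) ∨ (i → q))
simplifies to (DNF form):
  False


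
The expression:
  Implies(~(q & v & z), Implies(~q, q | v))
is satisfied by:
  {q: True, v: True}
  {q: True, v: False}
  {v: True, q: False}


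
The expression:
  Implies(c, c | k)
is always true.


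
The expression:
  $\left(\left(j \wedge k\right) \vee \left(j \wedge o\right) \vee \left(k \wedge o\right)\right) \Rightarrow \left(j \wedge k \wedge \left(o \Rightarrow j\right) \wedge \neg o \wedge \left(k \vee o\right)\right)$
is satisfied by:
  {j: False, o: False, k: False}
  {k: True, j: False, o: False}
  {j: True, k: False, o: False}
  {k: True, j: True, o: False}
  {o: True, k: False, j: False}


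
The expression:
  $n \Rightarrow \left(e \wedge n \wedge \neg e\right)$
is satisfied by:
  {n: False}


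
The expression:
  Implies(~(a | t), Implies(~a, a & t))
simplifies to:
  a | t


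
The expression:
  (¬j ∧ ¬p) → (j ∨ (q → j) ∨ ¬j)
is always true.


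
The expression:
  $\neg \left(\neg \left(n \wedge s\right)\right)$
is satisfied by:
  {s: True, n: True}


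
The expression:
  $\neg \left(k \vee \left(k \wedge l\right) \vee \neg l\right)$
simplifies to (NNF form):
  $l \wedge \neg k$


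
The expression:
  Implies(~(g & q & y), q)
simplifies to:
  q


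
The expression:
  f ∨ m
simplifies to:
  f ∨ m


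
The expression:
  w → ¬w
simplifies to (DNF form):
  ¬w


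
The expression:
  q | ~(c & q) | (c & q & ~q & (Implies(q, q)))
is always true.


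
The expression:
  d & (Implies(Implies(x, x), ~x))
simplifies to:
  d & ~x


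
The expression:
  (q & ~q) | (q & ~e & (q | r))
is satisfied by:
  {q: True, e: False}


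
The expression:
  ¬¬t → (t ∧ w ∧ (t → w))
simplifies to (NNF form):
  w ∨ ¬t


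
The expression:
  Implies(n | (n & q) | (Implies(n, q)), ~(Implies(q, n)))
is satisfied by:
  {q: True, n: False}


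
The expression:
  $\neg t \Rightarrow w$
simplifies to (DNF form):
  $t \vee w$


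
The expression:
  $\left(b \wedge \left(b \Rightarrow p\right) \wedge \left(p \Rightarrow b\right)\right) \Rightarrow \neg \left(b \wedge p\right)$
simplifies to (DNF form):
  $\neg b \vee \neg p$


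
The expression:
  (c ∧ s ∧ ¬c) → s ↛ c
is always true.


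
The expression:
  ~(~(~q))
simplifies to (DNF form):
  ~q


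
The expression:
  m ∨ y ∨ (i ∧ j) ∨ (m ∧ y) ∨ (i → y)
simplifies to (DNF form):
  j ∨ m ∨ y ∨ ¬i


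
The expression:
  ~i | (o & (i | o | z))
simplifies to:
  o | ~i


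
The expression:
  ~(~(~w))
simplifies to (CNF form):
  ~w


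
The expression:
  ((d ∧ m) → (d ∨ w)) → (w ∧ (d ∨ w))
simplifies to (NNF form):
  w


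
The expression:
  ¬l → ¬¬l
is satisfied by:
  {l: True}


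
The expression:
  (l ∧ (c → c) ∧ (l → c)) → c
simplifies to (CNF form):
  True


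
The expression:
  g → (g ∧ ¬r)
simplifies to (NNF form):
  ¬g ∨ ¬r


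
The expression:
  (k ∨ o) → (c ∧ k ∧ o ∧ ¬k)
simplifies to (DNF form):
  ¬k ∧ ¬o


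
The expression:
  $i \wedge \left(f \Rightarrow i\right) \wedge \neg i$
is never true.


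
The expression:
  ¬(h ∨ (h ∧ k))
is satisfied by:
  {h: False}


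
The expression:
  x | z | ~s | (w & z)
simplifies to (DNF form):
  x | z | ~s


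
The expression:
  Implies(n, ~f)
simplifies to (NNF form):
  ~f | ~n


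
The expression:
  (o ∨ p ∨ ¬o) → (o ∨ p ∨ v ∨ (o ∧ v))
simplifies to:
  o ∨ p ∨ v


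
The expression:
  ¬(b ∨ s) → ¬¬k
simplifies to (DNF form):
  b ∨ k ∨ s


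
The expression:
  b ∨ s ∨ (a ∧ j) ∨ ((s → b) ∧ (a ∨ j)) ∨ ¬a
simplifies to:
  True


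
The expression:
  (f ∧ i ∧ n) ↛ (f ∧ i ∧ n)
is never true.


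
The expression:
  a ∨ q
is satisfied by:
  {a: True, q: True}
  {a: True, q: False}
  {q: True, a: False}


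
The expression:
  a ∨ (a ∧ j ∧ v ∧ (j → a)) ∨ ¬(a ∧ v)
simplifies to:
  True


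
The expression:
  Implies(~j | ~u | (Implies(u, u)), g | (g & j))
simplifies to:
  g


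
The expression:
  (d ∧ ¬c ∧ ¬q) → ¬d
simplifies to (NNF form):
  c ∨ q ∨ ¬d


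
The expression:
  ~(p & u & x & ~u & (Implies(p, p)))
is always true.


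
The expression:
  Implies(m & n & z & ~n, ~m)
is always true.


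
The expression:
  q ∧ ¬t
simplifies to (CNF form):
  q ∧ ¬t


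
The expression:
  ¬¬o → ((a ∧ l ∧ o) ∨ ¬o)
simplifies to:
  (a ∧ l) ∨ ¬o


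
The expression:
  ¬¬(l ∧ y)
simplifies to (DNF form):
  l ∧ y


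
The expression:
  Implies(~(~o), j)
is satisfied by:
  {j: True, o: False}
  {o: False, j: False}
  {o: True, j: True}


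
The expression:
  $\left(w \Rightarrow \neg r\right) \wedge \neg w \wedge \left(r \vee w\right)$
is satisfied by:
  {r: True, w: False}


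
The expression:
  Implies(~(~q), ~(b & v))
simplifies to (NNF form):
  ~b | ~q | ~v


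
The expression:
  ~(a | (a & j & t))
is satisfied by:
  {a: False}


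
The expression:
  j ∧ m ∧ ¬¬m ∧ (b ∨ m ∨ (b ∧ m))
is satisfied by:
  {m: True, j: True}


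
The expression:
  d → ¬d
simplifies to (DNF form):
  ¬d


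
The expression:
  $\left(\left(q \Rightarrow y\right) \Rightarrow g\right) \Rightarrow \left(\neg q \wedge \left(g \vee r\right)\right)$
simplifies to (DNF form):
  $\left(y \wedge \neg g\right) \vee \neg q$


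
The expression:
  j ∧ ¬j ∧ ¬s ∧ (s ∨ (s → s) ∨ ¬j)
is never true.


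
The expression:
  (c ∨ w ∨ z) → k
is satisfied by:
  {k: True, c: False, w: False, z: False}
  {k: True, z: True, c: False, w: False}
  {k: True, w: True, c: False, z: False}
  {k: True, z: True, w: True, c: False}
  {k: True, c: True, w: False, z: False}
  {k: True, z: True, c: True, w: False}
  {k: True, w: True, c: True, z: False}
  {k: True, z: True, w: True, c: True}
  {z: False, c: False, w: False, k: False}


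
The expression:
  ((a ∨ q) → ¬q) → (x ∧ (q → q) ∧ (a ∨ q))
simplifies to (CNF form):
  (a ∨ q) ∧ (q ∨ x)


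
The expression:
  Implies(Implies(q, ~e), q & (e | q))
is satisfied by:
  {q: True}


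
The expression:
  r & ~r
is never true.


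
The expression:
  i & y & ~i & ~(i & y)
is never true.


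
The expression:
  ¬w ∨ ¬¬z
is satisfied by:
  {z: True, w: False}
  {w: False, z: False}
  {w: True, z: True}


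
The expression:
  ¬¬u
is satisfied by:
  {u: True}


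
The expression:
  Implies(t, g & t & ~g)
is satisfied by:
  {t: False}


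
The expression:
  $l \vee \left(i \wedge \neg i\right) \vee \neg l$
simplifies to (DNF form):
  $\text{True}$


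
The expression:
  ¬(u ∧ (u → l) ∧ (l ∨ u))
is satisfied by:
  {l: False, u: False}
  {u: True, l: False}
  {l: True, u: False}


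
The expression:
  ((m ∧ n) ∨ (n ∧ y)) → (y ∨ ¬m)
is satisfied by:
  {y: True, m: False, n: False}
  {m: False, n: False, y: False}
  {y: True, n: True, m: False}
  {n: True, m: False, y: False}
  {y: True, m: True, n: False}
  {m: True, y: False, n: False}
  {y: True, n: True, m: True}


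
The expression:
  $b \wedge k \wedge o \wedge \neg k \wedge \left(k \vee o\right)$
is never true.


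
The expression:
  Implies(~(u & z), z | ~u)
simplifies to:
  z | ~u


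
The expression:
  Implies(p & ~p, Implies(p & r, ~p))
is always true.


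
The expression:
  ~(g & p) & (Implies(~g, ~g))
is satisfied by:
  {p: False, g: False}
  {g: True, p: False}
  {p: True, g: False}


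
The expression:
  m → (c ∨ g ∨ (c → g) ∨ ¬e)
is always true.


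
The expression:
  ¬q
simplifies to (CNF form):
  ¬q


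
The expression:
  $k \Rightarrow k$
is always true.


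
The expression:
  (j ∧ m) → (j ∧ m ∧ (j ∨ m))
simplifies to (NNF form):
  True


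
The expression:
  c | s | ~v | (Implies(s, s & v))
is always true.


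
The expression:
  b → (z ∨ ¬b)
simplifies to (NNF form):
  z ∨ ¬b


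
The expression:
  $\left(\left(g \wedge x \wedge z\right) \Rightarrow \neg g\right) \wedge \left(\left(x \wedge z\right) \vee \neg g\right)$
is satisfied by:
  {g: False}


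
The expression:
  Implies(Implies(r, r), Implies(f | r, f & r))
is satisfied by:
  {f: False, r: False}
  {r: True, f: True}


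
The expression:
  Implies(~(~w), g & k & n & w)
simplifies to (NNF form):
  ~w | (g & k & n)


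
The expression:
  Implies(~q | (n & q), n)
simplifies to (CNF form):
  n | q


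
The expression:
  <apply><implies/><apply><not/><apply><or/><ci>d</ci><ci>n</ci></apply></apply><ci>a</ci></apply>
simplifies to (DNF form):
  <apply><or/><ci>a</ci><ci>d</ci><ci>n</ci></apply>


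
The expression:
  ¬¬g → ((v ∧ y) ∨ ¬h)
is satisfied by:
  {y: True, v: True, h: False, g: False}
  {y: True, v: False, h: False, g: False}
  {v: True, y: False, h: False, g: False}
  {y: False, v: False, h: False, g: False}
  {g: True, y: True, v: True, h: False}
  {g: True, y: True, v: False, h: False}
  {g: True, v: True, y: False, h: False}
  {g: True, v: False, y: False, h: False}
  {y: True, h: True, v: True, g: False}
  {y: True, h: True, v: False, g: False}
  {h: True, v: True, y: False, g: False}
  {h: True, y: False, v: False, g: False}
  {g: True, y: True, h: True, v: True}


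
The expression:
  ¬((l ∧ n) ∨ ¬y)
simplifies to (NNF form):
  y ∧ (¬l ∨ ¬n)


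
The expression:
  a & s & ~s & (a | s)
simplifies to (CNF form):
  False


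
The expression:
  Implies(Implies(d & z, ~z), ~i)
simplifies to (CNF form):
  (d | ~i) & (z | ~i)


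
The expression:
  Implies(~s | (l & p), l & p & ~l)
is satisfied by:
  {s: True, l: False, p: False}
  {s: True, p: True, l: False}
  {s: True, l: True, p: False}


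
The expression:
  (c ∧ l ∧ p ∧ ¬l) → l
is always true.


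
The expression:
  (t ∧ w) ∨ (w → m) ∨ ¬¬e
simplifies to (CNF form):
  e ∨ m ∨ t ∨ ¬w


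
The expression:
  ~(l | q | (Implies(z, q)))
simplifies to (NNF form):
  z & ~l & ~q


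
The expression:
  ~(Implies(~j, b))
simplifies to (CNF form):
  ~b & ~j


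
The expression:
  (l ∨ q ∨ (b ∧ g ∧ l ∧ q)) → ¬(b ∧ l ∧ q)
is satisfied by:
  {l: False, q: False, b: False}
  {b: True, l: False, q: False}
  {q: True, l: False, b: False}
  {b: True, q: True, l: False}
  {l: True, b: False, q: False}
  {b: True, l: True, q: False}
  {q: True, l: True, b: False}


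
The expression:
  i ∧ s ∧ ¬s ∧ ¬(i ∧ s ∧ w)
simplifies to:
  False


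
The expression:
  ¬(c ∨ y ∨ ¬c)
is never true.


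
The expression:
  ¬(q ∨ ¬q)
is never true.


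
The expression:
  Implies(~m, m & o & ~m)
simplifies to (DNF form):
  m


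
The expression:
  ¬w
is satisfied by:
  {w: False}


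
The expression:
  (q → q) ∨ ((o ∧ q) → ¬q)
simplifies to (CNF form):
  True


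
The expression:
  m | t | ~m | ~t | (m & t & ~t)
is always true.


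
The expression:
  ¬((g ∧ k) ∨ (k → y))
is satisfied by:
  {k: True, y: False, g: False}


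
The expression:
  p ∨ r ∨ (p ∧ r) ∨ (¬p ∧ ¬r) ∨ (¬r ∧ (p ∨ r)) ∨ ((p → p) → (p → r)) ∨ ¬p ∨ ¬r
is always true.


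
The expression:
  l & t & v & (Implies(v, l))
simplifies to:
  l & t & v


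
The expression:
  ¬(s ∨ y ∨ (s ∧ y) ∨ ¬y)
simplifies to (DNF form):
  False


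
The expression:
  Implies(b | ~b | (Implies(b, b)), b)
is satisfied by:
  {b: True}


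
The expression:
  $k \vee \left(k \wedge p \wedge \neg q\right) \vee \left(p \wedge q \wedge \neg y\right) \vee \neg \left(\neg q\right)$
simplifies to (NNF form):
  $k \vee q$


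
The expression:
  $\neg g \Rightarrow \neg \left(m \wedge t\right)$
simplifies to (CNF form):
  $g \vee \neg m \vee \neg t$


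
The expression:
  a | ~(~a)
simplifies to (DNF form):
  a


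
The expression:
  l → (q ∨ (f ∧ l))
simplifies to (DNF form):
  f ∨ q ∨ ¬l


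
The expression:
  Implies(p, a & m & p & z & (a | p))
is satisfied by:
  {z: True, a: True, m: True, p: False}
  {z: True, a: True, m: False, p: False}
  {z: True, m: True, a: False, p: False}
  {z: True, m: False, a: False, p: False}
  {a: True, m: True, z: False, p: False}
  {a: True, z: False, m: False, p: False}
  {a: False, m: True, z: False, p: False}
  {a: False, z: False, m: False, p: False}
  {z: True, p: True, a: True, m: True}


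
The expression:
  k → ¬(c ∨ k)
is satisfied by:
  {k: False}


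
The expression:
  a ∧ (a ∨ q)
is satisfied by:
  {a: True}


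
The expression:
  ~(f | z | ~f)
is never true.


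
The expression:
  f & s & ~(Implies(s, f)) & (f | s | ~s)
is never true.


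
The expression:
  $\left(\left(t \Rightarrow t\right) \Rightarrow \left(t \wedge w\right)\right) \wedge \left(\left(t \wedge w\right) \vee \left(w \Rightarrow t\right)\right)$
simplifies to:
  $t \wedge w$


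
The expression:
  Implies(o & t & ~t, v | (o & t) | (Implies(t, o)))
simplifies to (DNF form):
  True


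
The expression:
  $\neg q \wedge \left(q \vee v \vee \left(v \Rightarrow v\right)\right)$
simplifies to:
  $\neg q$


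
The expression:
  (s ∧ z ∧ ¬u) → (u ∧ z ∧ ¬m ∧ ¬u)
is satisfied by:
  {u: True, s: False, z: False}
  {s: False, z: False, u: False}
  {z: True, u: True, s: False}
  {z: True, s: False, u: False}
  {u: True, s: True, z: False}
  {s: True, u: False, z: False}
  {z: True, s: True, u: True}


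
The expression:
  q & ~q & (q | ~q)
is never true.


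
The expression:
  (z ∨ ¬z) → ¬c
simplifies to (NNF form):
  ¬c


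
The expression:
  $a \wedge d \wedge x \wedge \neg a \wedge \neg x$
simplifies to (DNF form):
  $\text{False}$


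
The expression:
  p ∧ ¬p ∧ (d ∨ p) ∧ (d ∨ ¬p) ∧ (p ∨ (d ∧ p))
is never true.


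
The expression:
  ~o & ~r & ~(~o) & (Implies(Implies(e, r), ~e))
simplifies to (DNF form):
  False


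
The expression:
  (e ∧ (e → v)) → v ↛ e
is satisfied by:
  {v: False, e: False}
  {e: True, v: False}
  {v: True, e: False}


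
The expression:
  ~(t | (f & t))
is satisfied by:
  {t: False}


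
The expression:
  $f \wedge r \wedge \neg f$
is never true.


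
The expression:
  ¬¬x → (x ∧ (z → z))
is always true.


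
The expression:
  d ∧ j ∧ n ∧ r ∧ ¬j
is never true.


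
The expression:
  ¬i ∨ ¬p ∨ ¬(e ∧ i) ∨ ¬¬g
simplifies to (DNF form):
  g ∨ ¬e ∨ ¬i ∨ ¬p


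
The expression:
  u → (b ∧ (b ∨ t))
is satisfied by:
  {b: True, u: False}
  {u: False, b: False}
  {u: True, b: True}


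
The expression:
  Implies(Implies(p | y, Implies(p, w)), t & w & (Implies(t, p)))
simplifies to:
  p & (t | ~w)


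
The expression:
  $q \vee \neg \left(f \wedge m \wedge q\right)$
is always true.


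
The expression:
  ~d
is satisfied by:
  {d: False}


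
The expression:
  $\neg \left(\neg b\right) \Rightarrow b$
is always true.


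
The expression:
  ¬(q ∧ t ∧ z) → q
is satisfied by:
  {q: True}


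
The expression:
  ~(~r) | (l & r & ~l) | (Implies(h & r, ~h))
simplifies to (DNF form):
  True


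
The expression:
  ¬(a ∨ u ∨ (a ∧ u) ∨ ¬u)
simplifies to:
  False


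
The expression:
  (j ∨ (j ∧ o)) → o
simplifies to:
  o ∨ ¬j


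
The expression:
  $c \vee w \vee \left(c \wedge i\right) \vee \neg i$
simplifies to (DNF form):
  $c \vee w \vee \neg i$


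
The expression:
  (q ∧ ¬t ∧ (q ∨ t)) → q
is always true.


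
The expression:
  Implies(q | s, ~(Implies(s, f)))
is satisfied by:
  {q: False, f: False, s: False}
  {s: True, q: False, f: False}
  {f: True, q: False, s: False}
  {s: True, q: True, f: False}


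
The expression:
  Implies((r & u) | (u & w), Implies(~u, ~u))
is always true.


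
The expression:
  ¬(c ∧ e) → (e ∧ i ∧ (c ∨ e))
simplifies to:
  e ∧ (c ∨ i)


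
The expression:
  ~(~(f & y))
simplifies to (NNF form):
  f & y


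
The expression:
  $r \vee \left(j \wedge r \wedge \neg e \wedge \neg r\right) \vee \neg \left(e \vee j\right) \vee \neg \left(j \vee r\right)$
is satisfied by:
  {r: True, j: False}
  {j: False, r: False}
  {j: True, r: True}


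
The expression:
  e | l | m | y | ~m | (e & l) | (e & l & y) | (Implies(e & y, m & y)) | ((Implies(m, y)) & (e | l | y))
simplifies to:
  True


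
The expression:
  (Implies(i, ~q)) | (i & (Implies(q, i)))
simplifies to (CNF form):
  True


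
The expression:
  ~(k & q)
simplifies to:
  ~k | ~q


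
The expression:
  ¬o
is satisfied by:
  {o: False}


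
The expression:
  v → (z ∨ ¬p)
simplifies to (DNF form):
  z ∨ ¬p ∨ ¬v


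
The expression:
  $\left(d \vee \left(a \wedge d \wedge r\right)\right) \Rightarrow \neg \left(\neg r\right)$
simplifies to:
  $r \vee \neg d$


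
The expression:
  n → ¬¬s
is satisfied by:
  {s: True, n: False}
  {n: False, s: False}
  {n: True, s: True}


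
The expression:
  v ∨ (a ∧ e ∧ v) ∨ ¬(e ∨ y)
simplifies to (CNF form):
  (v ∨ ¬e) ∧ (v ∨ ¬y)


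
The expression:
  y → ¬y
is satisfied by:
  {y: False}


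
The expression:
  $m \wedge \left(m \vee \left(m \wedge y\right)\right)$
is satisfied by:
  {m: True}


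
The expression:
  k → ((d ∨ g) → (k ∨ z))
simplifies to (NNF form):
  True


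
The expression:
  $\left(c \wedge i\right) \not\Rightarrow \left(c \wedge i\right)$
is never true.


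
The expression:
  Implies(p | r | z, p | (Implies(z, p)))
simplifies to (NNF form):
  p | ~z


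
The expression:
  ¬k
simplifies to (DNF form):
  ¬k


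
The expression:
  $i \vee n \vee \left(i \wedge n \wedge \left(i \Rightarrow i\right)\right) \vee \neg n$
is always true.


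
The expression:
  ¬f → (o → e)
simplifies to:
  e ∨ f ∨ ¬o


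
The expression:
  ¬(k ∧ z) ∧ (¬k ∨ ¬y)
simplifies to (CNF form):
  (¬k ∨ ¬y) ∧ (¬k ∨ ¬z)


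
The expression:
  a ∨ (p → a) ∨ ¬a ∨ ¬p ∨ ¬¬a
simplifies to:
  True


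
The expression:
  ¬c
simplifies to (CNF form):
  ¬c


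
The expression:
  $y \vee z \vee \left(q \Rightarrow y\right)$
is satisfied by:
  {y: True, z: True, q: False}
  {y: True, q: False, z: False}
  {z: True, q: False, y: False}
  {z: False, q: False, y: False}
  {y: True, z: True, q: True}
  {y: True, q: True, z: False}
  {z: True, q: True, y: False}


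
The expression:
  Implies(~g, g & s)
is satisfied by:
  {g: True}


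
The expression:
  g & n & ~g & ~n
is never true.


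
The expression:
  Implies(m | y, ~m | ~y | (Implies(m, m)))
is always true.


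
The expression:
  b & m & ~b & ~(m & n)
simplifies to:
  False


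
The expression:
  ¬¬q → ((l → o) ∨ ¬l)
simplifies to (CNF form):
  o ∨ ¬l ∨ ¬q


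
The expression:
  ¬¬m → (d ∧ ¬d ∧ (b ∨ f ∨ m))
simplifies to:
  ¬m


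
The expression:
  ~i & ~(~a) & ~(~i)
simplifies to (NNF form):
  False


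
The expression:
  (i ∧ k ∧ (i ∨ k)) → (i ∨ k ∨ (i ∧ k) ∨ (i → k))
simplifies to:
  True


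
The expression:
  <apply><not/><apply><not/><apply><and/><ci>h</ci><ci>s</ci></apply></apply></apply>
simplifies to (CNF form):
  <apply><and/><ci>h</ci><ci>s</ci></apply>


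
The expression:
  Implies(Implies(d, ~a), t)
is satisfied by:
  {d: True, t: True, a: True}
  {d: True, t: True, a: False}
  {t: True, a: True, d: False}
  {t: True, a: False, d: False}
  {d: True, a: True, t: False}


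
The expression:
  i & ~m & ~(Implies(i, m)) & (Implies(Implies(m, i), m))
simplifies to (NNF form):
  False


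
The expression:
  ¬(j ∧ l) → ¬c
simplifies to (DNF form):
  (j ∧ l) ∨ ¬c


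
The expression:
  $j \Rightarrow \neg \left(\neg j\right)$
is always true.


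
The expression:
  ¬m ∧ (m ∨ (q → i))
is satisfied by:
  {i: True, q: False, m: False}
  {q: False, m: False, i: False}
  {i: True, q: True, m: False}


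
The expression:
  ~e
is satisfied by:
  {e: False}


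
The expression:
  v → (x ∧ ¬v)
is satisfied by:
  {v: False}


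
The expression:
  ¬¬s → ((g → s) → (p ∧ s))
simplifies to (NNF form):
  p ∨ ¬s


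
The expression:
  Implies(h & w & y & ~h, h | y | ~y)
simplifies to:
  True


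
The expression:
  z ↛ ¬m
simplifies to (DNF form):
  m ∧ z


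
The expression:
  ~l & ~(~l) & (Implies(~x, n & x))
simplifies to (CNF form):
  False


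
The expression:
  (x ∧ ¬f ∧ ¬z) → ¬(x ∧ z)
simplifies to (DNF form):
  True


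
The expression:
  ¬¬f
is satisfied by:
  {f: True}


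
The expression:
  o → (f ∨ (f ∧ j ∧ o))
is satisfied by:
  {f: True, o: False}
  {o: False, f: False}
  {o: True, f: True}


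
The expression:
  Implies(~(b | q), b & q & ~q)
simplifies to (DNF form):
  b | q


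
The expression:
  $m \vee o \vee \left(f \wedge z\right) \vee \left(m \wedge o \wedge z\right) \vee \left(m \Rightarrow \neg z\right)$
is always true.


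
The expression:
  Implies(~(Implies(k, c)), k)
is always true.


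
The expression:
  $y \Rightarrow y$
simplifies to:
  $\text{True}$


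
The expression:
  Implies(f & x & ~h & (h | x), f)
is always true.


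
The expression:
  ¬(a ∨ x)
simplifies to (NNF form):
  ¬a ∧ ¬x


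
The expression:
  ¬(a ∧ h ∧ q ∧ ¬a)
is always true.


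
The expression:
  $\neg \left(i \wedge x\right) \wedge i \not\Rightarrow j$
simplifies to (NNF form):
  $i \wedge \neg j \wedge \neg x$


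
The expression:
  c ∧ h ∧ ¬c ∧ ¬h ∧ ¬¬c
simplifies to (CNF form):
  False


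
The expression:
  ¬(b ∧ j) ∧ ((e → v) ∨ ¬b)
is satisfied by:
  {v: True, e: False, b: False, j: False}
  {j: False, e: False, v: False, b: False}
  {v: True, e: True, j: False, b: False}
  {e: True, j: False, v: False, b: False}
  {j: True, v: True, e: False, b: False}
  {j: True, e: False, v: False, b: False}
  {j: True, v: True, e: True, b: False}
  {j: True, e: True, v: False, b: False}
  {b: True, v: True, j: False, e: False}
  {b: True, j: False, e: False, v: False}
  {b: True, v: True, e: True, j: False}


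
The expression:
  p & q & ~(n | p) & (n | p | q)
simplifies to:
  False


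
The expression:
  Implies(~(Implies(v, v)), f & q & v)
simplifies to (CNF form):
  True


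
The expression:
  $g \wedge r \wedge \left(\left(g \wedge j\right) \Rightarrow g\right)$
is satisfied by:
  {r: True, g: True}


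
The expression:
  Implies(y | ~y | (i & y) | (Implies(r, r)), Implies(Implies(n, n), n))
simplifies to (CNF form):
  n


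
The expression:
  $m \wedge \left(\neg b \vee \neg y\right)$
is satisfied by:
  {m: True, y: False, b: False}
  {b: True, m: True, y: False}
  {y: True, m: True, b: False}


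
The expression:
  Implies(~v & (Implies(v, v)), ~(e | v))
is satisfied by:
  {v: True, e: False}
  {e: False, v: False}
  {e: True, v: True}


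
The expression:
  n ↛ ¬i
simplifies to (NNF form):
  i ∧ n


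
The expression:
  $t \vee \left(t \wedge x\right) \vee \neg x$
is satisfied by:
  {t: True, x: False}
  {x: False, t: False}
  {x: True, t: True}


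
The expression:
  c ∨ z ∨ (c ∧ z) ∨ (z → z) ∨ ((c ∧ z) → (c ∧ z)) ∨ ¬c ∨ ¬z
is always true.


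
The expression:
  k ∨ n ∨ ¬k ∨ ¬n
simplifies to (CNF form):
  True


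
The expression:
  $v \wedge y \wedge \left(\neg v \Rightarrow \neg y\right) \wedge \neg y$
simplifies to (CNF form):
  $\text{False}$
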